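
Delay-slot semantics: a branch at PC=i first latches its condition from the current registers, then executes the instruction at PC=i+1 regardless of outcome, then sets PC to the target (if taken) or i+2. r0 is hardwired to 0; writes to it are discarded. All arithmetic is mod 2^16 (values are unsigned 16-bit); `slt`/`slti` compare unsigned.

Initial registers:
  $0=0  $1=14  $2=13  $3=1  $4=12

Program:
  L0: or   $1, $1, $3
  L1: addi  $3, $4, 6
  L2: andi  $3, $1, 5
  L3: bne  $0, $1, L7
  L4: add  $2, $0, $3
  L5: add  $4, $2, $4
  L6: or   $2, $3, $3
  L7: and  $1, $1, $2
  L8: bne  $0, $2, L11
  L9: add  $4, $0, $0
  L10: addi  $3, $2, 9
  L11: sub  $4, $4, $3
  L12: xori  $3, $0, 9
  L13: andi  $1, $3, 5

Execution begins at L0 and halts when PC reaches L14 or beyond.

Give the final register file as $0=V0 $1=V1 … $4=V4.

#0 or   $1, $1, $3 ; 0/15/13/1/12
#1 addi  $3, $4, 6 ; 0/15/13/18/12
#2 andi  $3, $1, 5 ; 0/15/13/5/12
#3 bne  $0, $1, L7 ; 0/15/13/5/12 ; →target
#4 add  $2, $0, $3 ; 0/15/5/5/12
#7 and  $1, $1, $2 ; 0/5/5/5/12
#8 bne  $0, $2, L11 ; 0/5/5/5/12 ; →target
#9 add  $4, $0, $0 ; 0/5/5/5/0
#11 sub  $4, $4, $3 ; 0/5/5/5/65531
#12 xori  $3, $0, 9 ; 0/5/5/9/65531
#13 andi  $1, $3, 5 ; 0/1/5/9/65531

$0=0 $1=1 $2=5 $3=9 $4=65531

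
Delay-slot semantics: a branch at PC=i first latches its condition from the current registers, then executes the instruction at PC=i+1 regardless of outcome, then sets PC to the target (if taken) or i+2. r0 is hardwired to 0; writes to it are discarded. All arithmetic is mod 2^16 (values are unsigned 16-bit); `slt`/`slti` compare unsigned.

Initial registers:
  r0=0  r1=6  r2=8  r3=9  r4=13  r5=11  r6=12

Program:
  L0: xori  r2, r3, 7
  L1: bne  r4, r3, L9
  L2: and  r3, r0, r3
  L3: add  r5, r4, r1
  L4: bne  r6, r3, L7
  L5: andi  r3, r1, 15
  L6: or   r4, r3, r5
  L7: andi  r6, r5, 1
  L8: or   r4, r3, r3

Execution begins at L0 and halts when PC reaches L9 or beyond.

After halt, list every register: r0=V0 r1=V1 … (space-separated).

#0 xori  r2, r3, 7 ; 0/6/14/9/13/11/12
#1 bne  r4, r3, L9 ; 0/6/14/9/13/11/12 ; →target
#2 and  r3, r0, r3 ; 0/6/14/0/13/11/12

r0=0 r1=6 r2=14 r3=0 r4=13 r5=11 r6=12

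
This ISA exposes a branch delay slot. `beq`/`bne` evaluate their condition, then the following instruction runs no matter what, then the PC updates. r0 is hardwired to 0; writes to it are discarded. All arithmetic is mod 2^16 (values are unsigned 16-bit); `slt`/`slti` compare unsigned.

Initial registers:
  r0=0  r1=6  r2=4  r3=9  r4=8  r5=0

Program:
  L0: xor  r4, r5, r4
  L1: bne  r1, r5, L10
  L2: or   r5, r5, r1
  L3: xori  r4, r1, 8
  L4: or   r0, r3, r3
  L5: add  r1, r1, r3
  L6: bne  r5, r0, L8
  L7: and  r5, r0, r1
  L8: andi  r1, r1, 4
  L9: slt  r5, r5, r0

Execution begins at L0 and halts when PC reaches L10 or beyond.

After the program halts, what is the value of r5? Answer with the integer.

6

  step pc=0: xor  r4, r5, r4  regs=(0,6,4,9,8,0)
  step pc=1: bne  r1, r5, L10  cond=T  regs=(0,6,4,9,8,0)
  step pc=2: or   r5, r5, r1  regs=(0,6,4,9,8,6)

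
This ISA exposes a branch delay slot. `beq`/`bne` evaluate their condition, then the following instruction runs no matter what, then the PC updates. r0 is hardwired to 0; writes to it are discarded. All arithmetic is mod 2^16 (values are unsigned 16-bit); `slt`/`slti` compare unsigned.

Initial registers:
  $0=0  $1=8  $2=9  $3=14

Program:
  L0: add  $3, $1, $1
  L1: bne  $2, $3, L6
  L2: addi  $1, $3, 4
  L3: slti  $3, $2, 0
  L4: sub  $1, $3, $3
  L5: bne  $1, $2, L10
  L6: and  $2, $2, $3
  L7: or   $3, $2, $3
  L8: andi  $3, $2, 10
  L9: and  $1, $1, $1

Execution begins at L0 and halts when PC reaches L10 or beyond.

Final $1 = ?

20

#0 add  $3, $1, $1 ; 0/8/9/16
#1 bne  $2, $3, L6 ; 0/8/9/16 ; →target
#2 addi  $1, $3, 4 ; 0/20/9/16
#6 and  $2, $2, $3 ; 0/20/0/16
#7 or   $3, $2, $3 ; 0/20/0/16
#8 andi  $3, $2, 10 ; 0/20/0/0
#9 and  $1, $1, $1 ; 0/20/0/0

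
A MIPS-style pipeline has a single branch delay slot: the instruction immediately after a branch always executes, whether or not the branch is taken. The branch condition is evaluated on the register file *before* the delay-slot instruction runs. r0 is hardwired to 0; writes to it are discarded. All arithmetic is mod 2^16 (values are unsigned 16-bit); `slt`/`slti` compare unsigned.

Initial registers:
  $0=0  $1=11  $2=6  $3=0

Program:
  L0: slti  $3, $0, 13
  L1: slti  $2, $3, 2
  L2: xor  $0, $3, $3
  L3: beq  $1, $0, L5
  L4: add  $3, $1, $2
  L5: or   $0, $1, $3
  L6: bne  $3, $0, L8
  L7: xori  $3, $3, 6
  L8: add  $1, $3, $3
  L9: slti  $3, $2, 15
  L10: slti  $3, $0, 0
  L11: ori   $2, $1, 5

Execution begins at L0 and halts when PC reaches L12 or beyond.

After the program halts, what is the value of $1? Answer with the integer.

#0 slti  $3, $0, 13 ; 0/11/6/1
#1 slti  $2, $3, 2 ; 0/11/1/1
#2 xor  $0, $3, $3 ; 0/11/1/1
#3 beq  $1, $0, L5 ; 0/11/1/1 ; →fallthru
#4 add  $3, $1, $2 ; 0/11/1/12
#5 or   $0, $1, $3 ; 0/11/1/12
#6 bne  $3, $0, L8 ; 0/11/1/12 ; →target
#7 xori  $3, $3, 6 ; 0/11/1/10
#8 add  $1, $3, $3 ; 0/20/1/10
#9 slti  $3, $2, 15 ; 0/20/1/1
#10 slti  $3, $0, 0 ; 0/20/1/0
#11 ori   $2, $1, 5 ; 0/20/21/0

20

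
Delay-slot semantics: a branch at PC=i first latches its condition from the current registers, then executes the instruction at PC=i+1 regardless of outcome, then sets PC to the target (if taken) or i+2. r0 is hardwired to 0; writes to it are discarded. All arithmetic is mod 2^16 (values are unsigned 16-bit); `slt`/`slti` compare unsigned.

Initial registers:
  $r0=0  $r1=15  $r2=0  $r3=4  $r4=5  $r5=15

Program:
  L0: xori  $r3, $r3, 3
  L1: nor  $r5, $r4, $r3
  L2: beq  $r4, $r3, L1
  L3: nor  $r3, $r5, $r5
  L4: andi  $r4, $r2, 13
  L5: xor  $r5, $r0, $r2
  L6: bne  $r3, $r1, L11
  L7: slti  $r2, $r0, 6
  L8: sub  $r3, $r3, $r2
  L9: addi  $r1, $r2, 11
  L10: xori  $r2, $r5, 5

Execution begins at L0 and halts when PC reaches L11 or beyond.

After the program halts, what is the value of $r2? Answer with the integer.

PC=0  xori  $r3, $r3, 3      | $r0=0 $r1=15 $r2=0 $r3=7 $r4=5 $r5=15
PC=1  nor  $r5, $r4, $r3     | $r0=0 $r1=15 $r2=0 $r3=7 $r4=5 $r5=65528
PC=2  beq  $r4, $r3, L1      | $r0=0 $r1=15 $r2=0 $r3=7 $r4=5 $r5=65528  [not taken]
PC=3  nor  $r3, $r5, $r5     | $r0=0 $r1=15 $r2=0 $r3=7 $r4=5 $r5=65528
PC=4  andi  $r4, $r2, 13     | $r0=0 $r1=15 $r2=0 $r3=7 $r4=0 $r5=65528
PC=5  xor  $r5, $r0, $r2     | $r0=0 $r1=15 $r2=0 $r3=7 $r4=0 $r5=0
PC=6  bne  $r3, $r1, L11     | $r0=0 $r1=15 $r2=0 $r3=7 $r4=0 $r5=0  [TAKEN]
PC=7  slti  $r2, $r0, 6      | $r0=0 $r1=15 $r2=1 $r3=7 $r4=0 $r5=0

1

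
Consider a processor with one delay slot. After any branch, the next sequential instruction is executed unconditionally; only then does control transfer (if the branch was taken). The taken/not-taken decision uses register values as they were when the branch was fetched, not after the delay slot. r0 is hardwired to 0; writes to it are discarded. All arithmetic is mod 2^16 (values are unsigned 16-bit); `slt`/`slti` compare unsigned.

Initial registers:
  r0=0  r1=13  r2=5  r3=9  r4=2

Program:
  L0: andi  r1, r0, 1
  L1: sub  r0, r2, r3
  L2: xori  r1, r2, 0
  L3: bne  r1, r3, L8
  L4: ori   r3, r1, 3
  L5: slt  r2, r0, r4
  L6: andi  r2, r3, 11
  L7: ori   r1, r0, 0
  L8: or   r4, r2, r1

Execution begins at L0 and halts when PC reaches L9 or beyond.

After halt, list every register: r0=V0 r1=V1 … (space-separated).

r0=0 r1=5 r2=5 r3=7 r4=5

#0 andi  r1, r0, 1 ; 0/0/5/9/2
#1 sub  r0, r2, r3 ; 0/0/5/9/2
#2 xori  r1, r2, 0 ; 0/5/5/9/2
#3 bne  r1, r3, L8 ; 0/5/5/9/2 ; →target
#4 ori   r3, r1, 3 ; 0/5/5/7/2
#8 or   r4, r2, r1 ; 0/5/5/7/5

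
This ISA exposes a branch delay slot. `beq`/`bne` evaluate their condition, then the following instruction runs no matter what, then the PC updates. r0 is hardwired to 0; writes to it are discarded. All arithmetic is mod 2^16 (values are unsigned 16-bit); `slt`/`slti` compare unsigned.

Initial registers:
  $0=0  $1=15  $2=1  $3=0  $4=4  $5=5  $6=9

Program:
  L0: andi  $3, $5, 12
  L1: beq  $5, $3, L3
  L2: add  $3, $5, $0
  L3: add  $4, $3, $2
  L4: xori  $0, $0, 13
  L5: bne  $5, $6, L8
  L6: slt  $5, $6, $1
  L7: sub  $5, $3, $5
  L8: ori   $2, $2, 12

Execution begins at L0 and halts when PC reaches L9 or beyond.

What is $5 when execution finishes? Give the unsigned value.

1

  step pc=0: andi  $3, $5, 12  regs=(0,15,1,4,4,5,9)
  step pc=1: beq  $5, $3, L3  cond=F  regs=(0,15,1,4,4,5,9)
  step pc=2: add  $3, $5, $0  regs=(0,15,1,5,4,5,9)
  step pc=3: add  $4, $3, $2  regs=(0,15,1,5,6,5,9)
  step pc=4: xori  $0, $0, 13  regs=(0,15,1,5,6,5,9)
  step pc=5: bne  $5, $6, L8  cond=T  regs=(0,15,1,5,6,5,9)
  step pc=6: slt  $5, $6, $1  regs=(0,15,1,5,6,1,9)
  step pc=8: ori   $2, $2, 12  regs=(0,15,13,5,6,1,9)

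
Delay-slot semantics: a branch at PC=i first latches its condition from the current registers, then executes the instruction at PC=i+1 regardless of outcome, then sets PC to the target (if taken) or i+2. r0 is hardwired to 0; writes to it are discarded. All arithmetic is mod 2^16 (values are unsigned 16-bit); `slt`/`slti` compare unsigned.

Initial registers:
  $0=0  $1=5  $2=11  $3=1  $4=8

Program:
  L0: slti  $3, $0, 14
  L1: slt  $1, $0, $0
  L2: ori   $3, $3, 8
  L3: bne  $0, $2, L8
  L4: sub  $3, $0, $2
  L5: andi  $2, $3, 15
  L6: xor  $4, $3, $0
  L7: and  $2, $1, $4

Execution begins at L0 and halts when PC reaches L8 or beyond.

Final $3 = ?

65525

[0] slti  $3, $0, 14  →  {$0:0, $1:5, $2:11, $3:1, $4:8}
[1] slt  $1, $0, $0  →  {$0:0, $1:0, $2:11, $3:1, $4:8}
[2] ori   $3, $3, 8  →  {$0:0, $1:0, $2:11, $3:9, $4:8}
[3] bne  $0, $2, L8  →  {$0:0, $1:0, $2:11, $3:9, $4:8}  ⟨branch taken⟩
[4] sub  $3, $0, $2  →  {$0:0, $1:0, $2:11, $3:65525, $4:8}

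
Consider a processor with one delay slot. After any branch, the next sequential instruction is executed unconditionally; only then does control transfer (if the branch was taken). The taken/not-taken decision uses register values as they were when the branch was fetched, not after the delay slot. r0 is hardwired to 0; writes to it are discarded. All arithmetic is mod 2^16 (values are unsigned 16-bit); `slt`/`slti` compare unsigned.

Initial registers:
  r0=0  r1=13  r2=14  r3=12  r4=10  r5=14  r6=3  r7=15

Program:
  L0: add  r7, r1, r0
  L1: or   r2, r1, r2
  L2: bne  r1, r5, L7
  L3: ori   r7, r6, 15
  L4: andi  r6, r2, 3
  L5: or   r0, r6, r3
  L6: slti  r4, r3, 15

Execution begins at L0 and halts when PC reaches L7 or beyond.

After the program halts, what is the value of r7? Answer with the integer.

#0 add  r7, r1, r0 ; 0/13/14/12/10/14/3/13
#1 or   r2, r1, r2 ; 0/13/15/12/10/14/3/13
#2 bne  r1, r5, L7 ; 0/13/15/12/10/14/3/13 ; →target
#3 ori   r7, r6, 15 ; 0/13/15/12/10/14/3/15

15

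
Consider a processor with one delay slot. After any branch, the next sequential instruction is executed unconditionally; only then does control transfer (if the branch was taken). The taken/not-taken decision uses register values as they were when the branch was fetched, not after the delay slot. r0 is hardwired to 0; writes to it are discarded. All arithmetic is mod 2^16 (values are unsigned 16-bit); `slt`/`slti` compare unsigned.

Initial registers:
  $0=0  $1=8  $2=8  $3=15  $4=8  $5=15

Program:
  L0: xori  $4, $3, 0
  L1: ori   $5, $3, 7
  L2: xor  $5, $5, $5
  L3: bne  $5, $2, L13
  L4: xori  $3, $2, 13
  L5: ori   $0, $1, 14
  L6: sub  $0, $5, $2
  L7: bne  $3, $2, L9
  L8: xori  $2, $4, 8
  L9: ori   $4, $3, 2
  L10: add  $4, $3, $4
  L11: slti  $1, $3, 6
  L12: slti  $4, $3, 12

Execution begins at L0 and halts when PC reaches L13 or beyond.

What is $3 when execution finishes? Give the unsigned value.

5

  step pc=0: xori  $4, $3, 0  regs=(0,8,8,15,15,15)
  step pc=1: ori   $5, $3, 7  regs=(0,8,8,15,15,15)
  step pc=2: xor  $5, $5, $5  regs=(0,8,8,15,15,0)
  step pc=3: bne  $5, $2, L13  cond=T  regs=(0,8,8,15,15,0)
  step pc=4: xori  $3, $2, 13  regs=(0,8,8,5,15,0)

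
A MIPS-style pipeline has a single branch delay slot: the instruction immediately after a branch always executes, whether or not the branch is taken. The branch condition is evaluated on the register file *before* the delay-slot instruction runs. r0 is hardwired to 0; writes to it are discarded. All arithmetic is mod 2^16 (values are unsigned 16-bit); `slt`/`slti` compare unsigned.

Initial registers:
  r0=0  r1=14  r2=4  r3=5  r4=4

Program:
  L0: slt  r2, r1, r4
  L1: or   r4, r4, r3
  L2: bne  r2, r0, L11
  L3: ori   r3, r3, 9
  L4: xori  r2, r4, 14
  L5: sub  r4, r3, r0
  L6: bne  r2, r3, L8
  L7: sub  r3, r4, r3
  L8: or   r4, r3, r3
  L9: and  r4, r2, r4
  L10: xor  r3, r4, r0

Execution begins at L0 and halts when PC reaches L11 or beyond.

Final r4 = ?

0

  step pc=0: slt  r2, r1, r4  regs=(0,14,0,5,4)
  step pc=1: or   r4, r4, r3  regs=(0,14,0,5,5)
  step pc=2: bne  r2, r0, L11  cond=F  regs=(0,14,0,5,5)
  step pc=3: ori   r3, r3, 9  regs=(0,14,0,13,5)
  step pc=4: xori  r2, r4, 14  regs=(0,14,11,13,5)
  step pc=5: sub  r4, r3, r0  regs=(0,14,11,13,13)
  step pc=6: bne  r2, r3, L8  cond=T  regs=(0,14,11,13,13)
  step pc=7: sub  r3, r4, r3  regs=(0,14,11,0,13)
  step pc=8: or   r4, r3, r3  regs=(0,14,11,0,0)
  step pc=9: and  r4, r2, r4  regs=(0,14,11,0,0)
  step pc=10: xor  r3, r4, r0  regs=(0,14,11,0,0)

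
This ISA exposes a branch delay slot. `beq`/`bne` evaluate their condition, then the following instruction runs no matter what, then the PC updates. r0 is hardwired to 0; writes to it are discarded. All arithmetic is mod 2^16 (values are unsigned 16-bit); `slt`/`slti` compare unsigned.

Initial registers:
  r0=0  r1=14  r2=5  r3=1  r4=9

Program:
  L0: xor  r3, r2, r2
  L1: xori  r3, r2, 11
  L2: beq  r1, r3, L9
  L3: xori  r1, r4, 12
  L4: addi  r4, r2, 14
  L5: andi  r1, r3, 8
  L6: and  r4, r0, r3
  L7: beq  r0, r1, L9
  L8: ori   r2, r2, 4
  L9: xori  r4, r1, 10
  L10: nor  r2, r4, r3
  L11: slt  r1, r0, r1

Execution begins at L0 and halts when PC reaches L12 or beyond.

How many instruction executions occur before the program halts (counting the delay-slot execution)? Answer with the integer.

#0 xor  r3, r2, r2 ; 0/14/5/0/9
#1 xori  r3, r2, 11 ; 0/14/5/14/9
#2 beq  r1, r3, L9 ; 0/14/5/14/9 ; →target
#3 xori  r1, r4, 12 ; 0/5/5/14/9
#9 xori  r4, r1, 10 ; 0/5/5/14/15
#10 nor  r2, r4, r3 ; 0/5/65520/14/15
#11 slt  r1, r0, r1 ; 0/1/65520/14/15

7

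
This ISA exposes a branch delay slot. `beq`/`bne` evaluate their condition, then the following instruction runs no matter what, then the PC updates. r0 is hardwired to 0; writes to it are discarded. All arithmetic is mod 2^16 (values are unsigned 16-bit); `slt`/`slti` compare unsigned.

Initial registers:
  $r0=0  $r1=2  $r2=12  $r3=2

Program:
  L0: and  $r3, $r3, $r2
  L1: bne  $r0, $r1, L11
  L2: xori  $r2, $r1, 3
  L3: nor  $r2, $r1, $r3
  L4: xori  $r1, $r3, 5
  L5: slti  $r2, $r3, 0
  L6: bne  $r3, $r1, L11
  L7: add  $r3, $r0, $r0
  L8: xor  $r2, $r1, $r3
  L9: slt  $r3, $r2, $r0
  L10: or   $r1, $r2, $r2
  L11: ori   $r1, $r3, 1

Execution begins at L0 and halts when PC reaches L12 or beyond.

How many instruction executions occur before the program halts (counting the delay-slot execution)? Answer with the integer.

  step pc=0: and  $r3, $r3, $r2  regs=(0,2,12,0)
  step pc=1: bne  $r0, $r1, L11  cond=T  regs=(0,2,12,0)
  step pc=2: xori  $r2, $r1, 3  regs=(0,2,1,0)
  step pc=11: ori   $r1, $r3, 1  regs=(0,1,1,0)

4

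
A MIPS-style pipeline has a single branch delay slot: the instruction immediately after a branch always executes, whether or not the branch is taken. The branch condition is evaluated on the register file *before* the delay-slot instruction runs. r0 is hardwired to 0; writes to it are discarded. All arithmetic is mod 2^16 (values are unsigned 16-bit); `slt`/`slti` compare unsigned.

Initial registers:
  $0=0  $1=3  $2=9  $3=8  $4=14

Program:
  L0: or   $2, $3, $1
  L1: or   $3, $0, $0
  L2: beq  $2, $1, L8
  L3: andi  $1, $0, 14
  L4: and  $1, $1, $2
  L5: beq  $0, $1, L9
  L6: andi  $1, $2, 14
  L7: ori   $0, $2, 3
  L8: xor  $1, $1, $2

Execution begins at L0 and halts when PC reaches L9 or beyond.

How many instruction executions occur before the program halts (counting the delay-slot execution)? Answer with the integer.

PC=0  or   $2, $3, $1        | $0=0 $1=3 $2=11 $3=8 $4=14
PC=1  or   $3, $0, $0        | $0=0 $1=3 $2=11 $3=0 $4=14
PC=2  beq  $2, $1, L8        | $0=0 $1=3 $2=11 $3=0 $4=14  [not taken]
PC=3  andi  $1, $0, 14       | $0=0 $1=0 $2=11 $3=0 $4=14
PC=4  and  $1, $1, $2        | $0=0 $1=0 $2=11 $3=0 $4=14
PC=5  beq  $0, $1, L9        | $0=0 $1=0 $2=11 $3=0 $4=14  [TAKEN]
PC=6  andi  $1, $2, 14       | $0=0 $1=10 $2=11 $3=0 $4=14

7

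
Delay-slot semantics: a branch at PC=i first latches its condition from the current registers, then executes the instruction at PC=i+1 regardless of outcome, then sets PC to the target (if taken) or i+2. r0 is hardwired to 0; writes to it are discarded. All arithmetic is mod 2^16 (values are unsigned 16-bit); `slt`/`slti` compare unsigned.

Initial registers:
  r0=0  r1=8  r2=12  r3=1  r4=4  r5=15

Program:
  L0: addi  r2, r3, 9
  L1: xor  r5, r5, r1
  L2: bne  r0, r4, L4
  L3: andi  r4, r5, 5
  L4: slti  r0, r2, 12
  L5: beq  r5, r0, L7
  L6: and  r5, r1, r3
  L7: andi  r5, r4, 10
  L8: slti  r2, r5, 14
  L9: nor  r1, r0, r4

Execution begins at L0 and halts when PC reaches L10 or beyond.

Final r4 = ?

5

PC=0  addi  r2, r3, 9        | r0=0 r1=8 r2=10 r3=1 r4=4 r5=15
PC=1  xor  r5, r5, r1        | r0=0 r1=8 r2=10 r3=1 r4=4 r5=7
PC=2  bne  r0, r4, L4        | r0=0 r1=8 r2=10 r3=1 r4=4 r5=7  [TAKEN]
PC=3  andi  r4, r5, 5        | r0=0 r1=8 r2=10 r3=1 r4=5 r5=7
PC=4  slti  r0, r2, 12       | r0=0 r1=8 r2=10 r3=1 r4=5 r5=7
PC=5  beq  r5, r0, L7        | r0=0 r1=8 r2=10 r3=1 r4=5 r5=7  [not taken]
PC=6  and  r5, r1, r3        | r0=0 r1=8 r2=10 r3=1 r4=5 r5=0
PC=7  andi  r5, r4, 10       | r0=0 r1=8 r2=10 r3=1 r4=5 r5=0
PC=8  slti  r2, r5, 14       | r0=0 r1=8 r2=1 r3=1 r4=5 r5=0
PC=9  nor  r1, r0, r4        | r0=0 r1=65530 r2=1 r3=1 r4=5 r5=0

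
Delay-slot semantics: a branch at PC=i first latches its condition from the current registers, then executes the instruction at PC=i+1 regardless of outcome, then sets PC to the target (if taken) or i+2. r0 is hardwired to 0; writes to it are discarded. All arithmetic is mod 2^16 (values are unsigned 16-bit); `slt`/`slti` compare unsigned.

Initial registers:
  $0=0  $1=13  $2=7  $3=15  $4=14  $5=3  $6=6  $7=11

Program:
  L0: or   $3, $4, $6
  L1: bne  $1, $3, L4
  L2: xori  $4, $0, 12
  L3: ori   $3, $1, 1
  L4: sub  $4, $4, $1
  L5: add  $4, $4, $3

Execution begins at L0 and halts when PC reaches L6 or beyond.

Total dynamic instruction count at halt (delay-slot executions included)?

5

#0 or   $3, $4, $6 ; 0/13/7/14/14/3/6/11
#1 bne  $1, $3, L4 ; 0/13/7/14/14/3/6/11 ; →target
#2 xori  $4, $0, 12 ; 0/13/7/14/12/3/6/11
#4 sub  $4, $4, $1 ; 0/13/7/14/65535/3/6/11
#5 add  $4, $4, $3 ; 0/13/7/14/13/3/6/11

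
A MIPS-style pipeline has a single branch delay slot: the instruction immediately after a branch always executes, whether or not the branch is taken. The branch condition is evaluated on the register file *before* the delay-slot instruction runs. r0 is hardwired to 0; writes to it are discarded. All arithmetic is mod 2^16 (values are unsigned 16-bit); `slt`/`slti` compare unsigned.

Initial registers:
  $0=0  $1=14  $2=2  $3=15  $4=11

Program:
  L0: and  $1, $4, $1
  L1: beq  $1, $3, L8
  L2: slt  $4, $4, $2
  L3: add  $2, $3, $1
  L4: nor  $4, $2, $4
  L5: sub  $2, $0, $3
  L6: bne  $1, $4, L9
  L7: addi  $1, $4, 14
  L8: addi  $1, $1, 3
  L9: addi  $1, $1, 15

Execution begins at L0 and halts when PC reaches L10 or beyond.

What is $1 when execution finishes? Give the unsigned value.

#0 and  $1, $4, $1 ; 0/10/2/15/11
#1 beq  $1, $3, L8 ; 0/10/2/15/11 ; →fallthru
#2 slt  $4, $4, $2 ; 0/10/2/15/0
#3 add  $2, $3, $1 ; 0/10/25/15/0
#4 nor  $4, $2, $4 ; 0/10/25/15/65510
#5 sub  $2, $0, $3 ; 0/10/65521/15/65510
#6 bne  $1, $4, L9 ; 0/10/65521/15/65510 ; →target
#7 addi  $1, $4, 14 ; 0/65524/65521/15/65510
#9 addi  $1, $1, 15 ; 0/3/65521/15/65510

3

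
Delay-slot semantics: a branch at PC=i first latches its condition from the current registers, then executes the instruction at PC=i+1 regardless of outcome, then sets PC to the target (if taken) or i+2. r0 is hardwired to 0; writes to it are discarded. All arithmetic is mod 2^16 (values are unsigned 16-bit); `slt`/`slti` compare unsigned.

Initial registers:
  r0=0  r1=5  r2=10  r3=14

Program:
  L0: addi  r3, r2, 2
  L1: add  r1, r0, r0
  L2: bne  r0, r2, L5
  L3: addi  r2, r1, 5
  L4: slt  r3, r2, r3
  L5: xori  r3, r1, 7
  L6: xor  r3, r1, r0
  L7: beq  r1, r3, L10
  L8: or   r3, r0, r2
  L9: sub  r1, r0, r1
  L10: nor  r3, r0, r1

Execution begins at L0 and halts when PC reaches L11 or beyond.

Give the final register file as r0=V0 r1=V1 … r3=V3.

r0=0 r1=0 r2=5 r3=65535

#0 addi  r3, r2, 2 ; 0/5/10/12
#1 add  r1, r0, r0 ; 0/0/10/12
#2 bne  r0, r2, L5 ; 0/0/10/12 ; →target
#3 addi  r2, r1, 5 ; 0/0/5/12
#5 xori  r3, r1, 7 ; 0/0/5/7
#6 xor  r3, r1, r0 ; 0/0/5/0
#7 beq  r1, r3, L10 ; 0/0/5/0 ; →target
#8 or   r3, r0, r2 ; 0/0/5/5
#10 nor  r3, r0, r1 ; 0/0/5/65535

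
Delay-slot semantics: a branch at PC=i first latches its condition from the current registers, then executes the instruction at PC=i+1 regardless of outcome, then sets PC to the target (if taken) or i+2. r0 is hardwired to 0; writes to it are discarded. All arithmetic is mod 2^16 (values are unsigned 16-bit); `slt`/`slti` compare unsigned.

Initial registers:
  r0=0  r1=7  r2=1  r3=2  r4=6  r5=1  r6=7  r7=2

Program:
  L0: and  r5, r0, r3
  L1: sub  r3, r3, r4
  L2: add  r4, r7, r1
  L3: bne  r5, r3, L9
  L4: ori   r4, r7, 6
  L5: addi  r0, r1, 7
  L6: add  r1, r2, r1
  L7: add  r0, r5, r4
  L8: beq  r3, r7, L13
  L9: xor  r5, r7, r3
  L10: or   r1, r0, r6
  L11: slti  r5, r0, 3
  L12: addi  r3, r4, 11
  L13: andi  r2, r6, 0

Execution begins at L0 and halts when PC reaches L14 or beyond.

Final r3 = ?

17

[0] and  r5, r0, r3  →  {r0:0, r1:7, r2:1, r3:2, r4:6, r5:0, r6:7, r7:2}
[1] sub  r3, r3, r4  →  {r0:0, r1:7, r2:1, r3:65532, r4:6, r5:0, r6:7, r7:2}
[2] add  r4, r7, r1  →  {r0:0, r1:7, r2:1, r3:65532, r4:9, r5:0, r6:7, r7:2}
[3] bne  r5, r3, L9  →  {r0:0, r1:7, r2:1, r3:65532, r4:9, r5:0, r6:7, r7:2}  ⟨branch taken⟩
[4] ori   r4, r7, 6  →  {r0:0, r1:7, r2:1, r3:65532, r4:6, r5:0, r6:7, r7:2}
[9] xor  r5, r7, r3  →  {r0:0, r1:7, r2:1, r3:65532, r4:6, r5:65534, r6:7, r7:2}
[10] or   r1, r0, r6  →  {r0:0, r1:7, r2:1, r3:65532, r4:6, r5:65534, r6:7, r7:2}
[11] slti  r5, r0, 3  →  {r0:0, r1:7, r2:1, r3:65532, r4:6, r5:1, r6:7, r7:2}
[12] addi  r3, r4, 11  →  {r0:0, r1:7, r2:1, r3:17, r4:6, r5:1, r6:7, r7:2}
[13] andi  r2, r6, 0  →  {r0:0, r1:7, r2:0, r3:17, r4:6, r5:1, r6:7, r7:2}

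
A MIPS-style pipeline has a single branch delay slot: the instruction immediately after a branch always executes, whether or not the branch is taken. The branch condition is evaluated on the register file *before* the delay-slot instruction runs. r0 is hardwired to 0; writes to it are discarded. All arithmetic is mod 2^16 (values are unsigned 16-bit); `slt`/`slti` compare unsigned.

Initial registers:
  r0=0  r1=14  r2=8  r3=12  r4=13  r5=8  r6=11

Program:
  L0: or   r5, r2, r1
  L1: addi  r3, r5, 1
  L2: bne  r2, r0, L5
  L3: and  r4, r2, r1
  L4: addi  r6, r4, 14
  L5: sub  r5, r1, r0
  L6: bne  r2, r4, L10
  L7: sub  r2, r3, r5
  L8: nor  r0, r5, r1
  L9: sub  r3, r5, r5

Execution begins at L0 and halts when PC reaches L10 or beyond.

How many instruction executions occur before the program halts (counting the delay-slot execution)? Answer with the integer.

  step pc=0: or   r5, r2, r1  regs=(0,14,8,12,13,14,11)
  step pc=1: addi  r3, r5, 1  regs=(0,14,8,15,13,14,11)
  step pc=2: bne  r2, r0, L5  cond=T  regs=(0,14,8,15,13,14,11)
  step pc=3: and  r4, r2, r1  regs=(0,14,8,15,8,14,11)
  step pc=5: sub  r5, r1, r0  regs=(0,14,8,15,8,14,11)
  step pc=6: bne  r2, r4, L10  cond=F  regs=(0,14,8,15,8,14,11)
  step pc=7: sub  r2, r3, r5  regs=(0,14,1,15,8,14,11)
  step pc=8: nor  r0, r5, r1  regs=(0,14,1,15,8,14,11)
  step pc=9: sub  r3, r5, r5  regs=(0,14,1,0,8,14,11)

9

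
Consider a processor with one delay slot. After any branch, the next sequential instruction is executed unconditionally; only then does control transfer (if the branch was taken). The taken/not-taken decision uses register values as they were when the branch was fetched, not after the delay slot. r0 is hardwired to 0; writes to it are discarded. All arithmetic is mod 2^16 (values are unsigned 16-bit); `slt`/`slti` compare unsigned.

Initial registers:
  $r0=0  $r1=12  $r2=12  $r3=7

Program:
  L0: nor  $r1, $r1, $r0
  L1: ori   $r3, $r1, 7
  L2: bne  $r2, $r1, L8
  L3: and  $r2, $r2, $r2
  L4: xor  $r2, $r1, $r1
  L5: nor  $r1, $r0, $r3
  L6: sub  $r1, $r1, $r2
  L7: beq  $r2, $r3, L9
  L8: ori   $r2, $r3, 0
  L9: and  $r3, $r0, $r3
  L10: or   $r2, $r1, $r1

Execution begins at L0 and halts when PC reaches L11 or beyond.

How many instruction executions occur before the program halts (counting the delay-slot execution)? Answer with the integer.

[0] nor  $r1, $r1, $r0  →  {$r0:0, $r1:65523, $r2:12, $r3:7}
[1] ori   $r3, $r1, 7  →  {$r0:0, $r1:65523, $r2:12, $r3:65527}
[2] bne  $r2, $r1, L8  →  {$r0:0, $r1:65523, $r2:12, $r3:65527}  ⟨branch taken⟩
[3] and  $r2, $r2, $r2  →  {$r0:0, $r1:65523, $r2:12, $r3:65527}
[8] ori   $r2, $r3, 0  →  {$r0:0, $r1:65523, $r2:65527, $r3:65527}
[9] and  $r3, $r0, $r3  →  {$r0:0, $r1:65523, $r2:65527, $r3:0}
[10] or   $r2, $r1, $r1  →  {$r0:0, $r1:65523, $r2:65523, $r3:0}

7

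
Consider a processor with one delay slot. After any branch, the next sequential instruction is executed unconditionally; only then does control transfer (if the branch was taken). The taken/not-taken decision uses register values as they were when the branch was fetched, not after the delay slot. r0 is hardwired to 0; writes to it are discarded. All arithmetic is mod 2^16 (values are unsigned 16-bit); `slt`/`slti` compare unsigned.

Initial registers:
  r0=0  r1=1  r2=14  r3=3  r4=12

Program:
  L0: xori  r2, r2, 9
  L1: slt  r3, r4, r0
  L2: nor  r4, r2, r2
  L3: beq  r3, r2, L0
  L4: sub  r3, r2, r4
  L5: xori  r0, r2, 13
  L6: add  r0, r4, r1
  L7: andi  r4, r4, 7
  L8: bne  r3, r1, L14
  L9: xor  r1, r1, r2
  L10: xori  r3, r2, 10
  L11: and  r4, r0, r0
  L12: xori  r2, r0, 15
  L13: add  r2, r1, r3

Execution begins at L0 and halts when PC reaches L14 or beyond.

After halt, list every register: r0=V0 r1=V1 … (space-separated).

PC=0  xori  r2, r2, 9        | r0=0 r1=1 r2=7 r3=3 r4=12
PC=1  slt  r3, r4, r0        | r0=0 r1=1 r2=7 r3=0 r4=12
PC=2  nor  r4, r2, r2        | r0=0 r1=1 r2=7 r3=0 r4=65528
PC=3  beq  r3, r2, L0        | r0=0 r1=1 r2=7 r3=0 r4=65528  [not taken]
PC=4  sub  r3, r2, r4        | r0=0 r1=1 r2=7 r3=15 r4=65528
PC=5  xori  r0, r2, 13       | r0=0 r1=1 r2=7 r3=15 r4=65528
PC=6  add  r0, r4, r1        | r0=0 r1=1 r2=7 r3=15 r4=65528
PC=7  andi  r4, r4, 7        | r0=0 r1=1 r2=7 r3=15 r4=0
PC=8  bne  r3, r1, L14       | r0=0 r1=1 r2=7 r3=15 r4=0  [TAKEN]
PC=9  xor  r1, r1, r2        | r0=0 r1=6 r2=7 r3=15 r4=0

r0=0 r1=6 r2=7 r3=15 r4=0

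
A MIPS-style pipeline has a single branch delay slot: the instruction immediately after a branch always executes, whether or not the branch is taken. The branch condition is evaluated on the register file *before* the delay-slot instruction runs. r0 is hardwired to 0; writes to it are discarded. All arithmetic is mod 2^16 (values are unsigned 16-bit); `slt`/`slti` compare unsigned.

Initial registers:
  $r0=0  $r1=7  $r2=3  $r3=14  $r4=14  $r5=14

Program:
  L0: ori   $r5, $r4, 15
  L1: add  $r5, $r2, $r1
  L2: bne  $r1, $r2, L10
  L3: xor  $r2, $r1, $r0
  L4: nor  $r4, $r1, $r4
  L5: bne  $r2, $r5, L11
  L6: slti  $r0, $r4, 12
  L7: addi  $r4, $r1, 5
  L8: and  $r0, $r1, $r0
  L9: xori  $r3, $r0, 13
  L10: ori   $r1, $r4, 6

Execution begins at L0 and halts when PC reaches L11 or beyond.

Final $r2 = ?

#0 ori   $r5, $r4, 15 ; 0/7/3/14/14/15
#1 add  $r5, $r2, $r1 ; 0/7/3/14/14/10
#2 bne  $r1, $r2, L10 ; 0/7/3/14/14/10 ; →target
#3 xor  $r2, $r1, $r0 ; 0/7/7/14/14/10
#10 ori   $r1, $r4, 6 ; 0/14/7/14/14/10

7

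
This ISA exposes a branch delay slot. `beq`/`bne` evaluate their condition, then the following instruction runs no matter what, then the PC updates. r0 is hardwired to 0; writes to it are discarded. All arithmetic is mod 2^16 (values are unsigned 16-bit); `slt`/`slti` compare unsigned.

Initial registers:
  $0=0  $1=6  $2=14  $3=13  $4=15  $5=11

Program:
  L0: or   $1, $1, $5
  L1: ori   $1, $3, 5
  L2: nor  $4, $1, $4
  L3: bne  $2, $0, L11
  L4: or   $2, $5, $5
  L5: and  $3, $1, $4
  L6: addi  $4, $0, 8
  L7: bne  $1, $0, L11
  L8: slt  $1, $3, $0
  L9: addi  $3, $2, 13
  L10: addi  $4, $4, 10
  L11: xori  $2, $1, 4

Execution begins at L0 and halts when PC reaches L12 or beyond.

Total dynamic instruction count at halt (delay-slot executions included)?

6

  step pc=0: or   $1, $1, $5  regs=(0,15,14,13,15,11)
  step pc=1: ori   $1, $3, 5  regs=(0,13,14,13,15,11)
  step pc=2: nor  $4, $1, $4  regs=(0,13,14,13,65520,11)
  step pc=3: bne  $2, $0, L11  cond=T  regs=(0,13,14,13,65520,11)
  step pc=4: or   $2, $5, $5  regs=(0,13,11,13,65520,11)
  step pc=11: xori  $2, $1, 4  regs=(0,13,9,13,65520,11)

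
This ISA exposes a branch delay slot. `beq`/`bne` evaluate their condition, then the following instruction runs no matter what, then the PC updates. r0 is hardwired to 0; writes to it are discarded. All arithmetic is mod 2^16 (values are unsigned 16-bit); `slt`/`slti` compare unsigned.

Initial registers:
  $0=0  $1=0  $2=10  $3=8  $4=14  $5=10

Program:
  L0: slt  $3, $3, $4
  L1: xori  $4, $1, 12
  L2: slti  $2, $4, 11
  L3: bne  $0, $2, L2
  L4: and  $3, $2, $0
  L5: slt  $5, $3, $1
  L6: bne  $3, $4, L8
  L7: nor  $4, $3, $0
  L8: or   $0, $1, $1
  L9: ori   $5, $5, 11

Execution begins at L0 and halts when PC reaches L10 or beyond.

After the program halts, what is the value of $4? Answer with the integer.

[0] slt  $3, $3, $4  →  {$0:0, $1:0, $2:10, $3:1, $4:14, $5:10}
[1] xori  $4, $1, 12  →  {$0:0, $1:0, $2:10, $3:1, $4:12, $5:10}
[2] slti  $2, $4, 11  →  {$0:0, $1:0, $2:0, $3:1, $4:12, $5:10}
[3] bne  $0, $2, L2  →  {$0:0, $1:0, $2:0, $3:1, $4:12, $5:10}  ⟨branch fallthrough⟩
[4] and  $3, $2, $0  →  {$0:0, $1:0, $2:0, $3:0, $4:12, $5:10}
[5] slt  $5, $3, $1  →  {$0:0, $1:0, $2:0, $3:0, $4:12, $5:0}
[6] bne  $3, $4, L8  →  {$0:0, $1:0, $2:0, $3:0, $4:12, $5:0}  ⟨branch taken⟩
[7] nor  $4, $3, $0  →  {$0:0, $1:0, $2:0, $3:0, $4:65535, $5:0}
[8] or   $0, $1, $1  →  {$0:0, $1:0, $2:0, $3:0, $4:65535, $5:0}
[9] ori   $5, $5, 11  →  {$0:0, $1:0, $2:0, $3:0, $4:65535, $5:11}

65535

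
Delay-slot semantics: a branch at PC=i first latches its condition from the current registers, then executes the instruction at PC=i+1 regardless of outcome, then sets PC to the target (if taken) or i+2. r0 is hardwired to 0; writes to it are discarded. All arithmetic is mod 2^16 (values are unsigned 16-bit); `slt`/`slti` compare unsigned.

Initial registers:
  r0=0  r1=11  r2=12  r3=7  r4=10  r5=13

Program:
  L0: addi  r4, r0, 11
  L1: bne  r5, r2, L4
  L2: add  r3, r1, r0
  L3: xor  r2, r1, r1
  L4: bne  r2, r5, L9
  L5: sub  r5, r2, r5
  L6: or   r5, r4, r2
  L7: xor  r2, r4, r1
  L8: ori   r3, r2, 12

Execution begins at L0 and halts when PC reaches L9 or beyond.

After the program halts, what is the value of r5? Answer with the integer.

  step pc=0: addi  r4, r0, 11  regs=(0,11,12,7,11,13)
  step pc=1: bne  r5, r2, L4  cond=T  regs=(0,11,12,7,11,13)
  step pc=2: add  r3, r1, r0  regs=(0,11,12,11,11,13)
  step pc=4: bne  r2, r5, L9  cond=T  regs=(0,11,12,11,11,13)
  step pc=5: sub  r5, r2, r5  regs=(0,11,12,11,11,65535)

65535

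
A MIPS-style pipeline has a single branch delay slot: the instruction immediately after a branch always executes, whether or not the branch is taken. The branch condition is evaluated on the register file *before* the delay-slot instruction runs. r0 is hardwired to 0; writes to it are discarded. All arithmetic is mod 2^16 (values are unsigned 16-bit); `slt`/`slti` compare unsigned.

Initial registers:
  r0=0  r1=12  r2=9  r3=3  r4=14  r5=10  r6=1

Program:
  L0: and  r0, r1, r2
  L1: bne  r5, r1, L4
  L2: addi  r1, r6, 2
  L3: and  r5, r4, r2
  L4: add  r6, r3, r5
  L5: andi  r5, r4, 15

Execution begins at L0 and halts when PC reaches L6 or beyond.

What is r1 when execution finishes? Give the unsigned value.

3

#0 and  r0, r1, r2 ; 0/12/9/3/14/10/1
#1 bne  r5, r1, L4 ; 0/12/9/3/14/10/1 ; →target
#2 addi  r1, r6, 2 ; 0/3/9/3/14/10/1
#4 add  r6, r3, r5 ; 0/3/9/3/14/10/13
#5 andi  r5, r4, 15 ; 0/3/9/3/14/14/13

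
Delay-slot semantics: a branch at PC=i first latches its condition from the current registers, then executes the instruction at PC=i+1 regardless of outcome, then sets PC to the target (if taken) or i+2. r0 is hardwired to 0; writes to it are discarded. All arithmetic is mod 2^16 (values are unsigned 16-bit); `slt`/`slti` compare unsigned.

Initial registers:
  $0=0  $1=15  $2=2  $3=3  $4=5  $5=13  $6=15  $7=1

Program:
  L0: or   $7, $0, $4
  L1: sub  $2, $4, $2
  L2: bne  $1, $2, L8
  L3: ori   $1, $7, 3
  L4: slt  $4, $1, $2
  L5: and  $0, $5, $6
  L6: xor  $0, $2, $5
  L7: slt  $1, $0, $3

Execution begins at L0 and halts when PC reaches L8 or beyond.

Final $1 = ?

#0 or   $7, $0, $4 ; 0/15/2/3/5/13/15/5
#1 sub  $2, $4, $2 ; 0/15/3/3/5/13/15/5
#2 bne  $1, $2, L8 ; 0/15/3/3/5/13/15/5 ; →target
#3 ori   $1, $7, 3 ; 0/7/3/3/5/13/15/5

7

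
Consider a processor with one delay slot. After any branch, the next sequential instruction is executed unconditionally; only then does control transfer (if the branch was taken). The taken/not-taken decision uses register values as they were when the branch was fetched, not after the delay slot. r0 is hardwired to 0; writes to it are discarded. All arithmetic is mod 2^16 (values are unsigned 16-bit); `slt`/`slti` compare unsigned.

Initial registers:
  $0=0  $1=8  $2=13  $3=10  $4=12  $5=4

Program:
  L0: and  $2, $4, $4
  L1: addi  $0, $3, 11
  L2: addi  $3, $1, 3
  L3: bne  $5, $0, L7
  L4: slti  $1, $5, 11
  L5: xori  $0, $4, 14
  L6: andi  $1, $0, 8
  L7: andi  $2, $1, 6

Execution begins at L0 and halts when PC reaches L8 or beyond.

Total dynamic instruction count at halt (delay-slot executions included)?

6

#0 and  $2, $4, $4 ; 0/8/12/10/12/4
#1 addi  $0, $3, 11 ; 0/8/12/10/12/4
#2 addi  $3, $1, 3 ; 0/8/12/11/12/4
#3 bne  $5, $0, L7 ; 0/8/12/11/12/4 ; →target
#4 slti  $1, $5, 11 ; 0/1/12/11/12/4
#7 andi  $2, $1, 6 ; 0/1/0/11/12/4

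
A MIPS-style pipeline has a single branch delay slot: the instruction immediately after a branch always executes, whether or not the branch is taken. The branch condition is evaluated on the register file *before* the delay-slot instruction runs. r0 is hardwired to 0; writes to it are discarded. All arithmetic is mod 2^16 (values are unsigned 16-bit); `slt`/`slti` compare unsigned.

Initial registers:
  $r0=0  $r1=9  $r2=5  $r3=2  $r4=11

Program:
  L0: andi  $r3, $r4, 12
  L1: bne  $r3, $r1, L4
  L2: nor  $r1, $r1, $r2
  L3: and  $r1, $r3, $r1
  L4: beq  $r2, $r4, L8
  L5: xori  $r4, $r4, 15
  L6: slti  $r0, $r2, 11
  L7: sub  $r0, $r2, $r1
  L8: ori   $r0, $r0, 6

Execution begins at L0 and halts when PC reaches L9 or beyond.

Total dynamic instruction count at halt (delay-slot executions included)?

PC=0  andi  $r3, $r4, 12     | $r0=0 $r1=9 $r2=5 $r3=8 $r4=11
PC=1  bne  $r3, $r1, L4      | $r0=0 $r1=9 $r2=5 $r3=8 $r4=11  [TAKEN]
PC=2  nor  $r1, $r1, $r2     | $r0=0 $r1=65522 $r2=5 $r3=8 $r4=11
PC=4  beq  $r2, $r4, L8      | $r0=0 $r1=65522 $r2=5 $r3=8 $r4=11  [not taken]
PC=5  xori  $r4, $r4, 15     | $r0=0 $r1=65522 $r2=5 $r3=8 $r4=4
PC=6  slti  $r0, $r2, 11     | $r0=0 $r1=65522 $r2=5 $r3=8 $r4=4
PC=7  sub  $r0, $r2, $r1     | $r0=0 $r1=65522 $r2=5 $r3=8 $r4=4
PC=8  ori   $r0, $r0, 6      | $r0=0 $r1=65522 $r2=5 $r3=8 $r4=4

8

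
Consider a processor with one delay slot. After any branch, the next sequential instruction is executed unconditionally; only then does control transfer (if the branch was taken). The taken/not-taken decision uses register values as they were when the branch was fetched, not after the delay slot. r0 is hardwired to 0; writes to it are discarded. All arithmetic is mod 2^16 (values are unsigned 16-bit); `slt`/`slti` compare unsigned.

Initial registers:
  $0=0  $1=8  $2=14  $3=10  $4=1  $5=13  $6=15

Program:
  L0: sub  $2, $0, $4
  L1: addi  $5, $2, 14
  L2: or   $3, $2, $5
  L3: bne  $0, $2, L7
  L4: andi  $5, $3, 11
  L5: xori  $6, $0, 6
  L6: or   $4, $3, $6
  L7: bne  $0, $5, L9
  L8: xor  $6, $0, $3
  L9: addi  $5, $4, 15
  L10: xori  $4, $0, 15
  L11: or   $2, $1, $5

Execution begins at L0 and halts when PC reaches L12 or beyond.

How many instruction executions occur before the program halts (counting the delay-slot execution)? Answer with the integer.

10

#0 sub  $2, $0, $4 ; 0/8/65535/10/1/13/15
#1 addi  $5, $2, 14 ; 0/8/65535/10/1/13/15
#2 or   $3, $2, $5 ; 0/8/65535/65535/1/13/15
#3 bne  $0, $2, L7 ; 0/8/65535/65535/1/13/15 ; →target
#4 andi  $5, $3, 11 ; 0/8/65535/65535/1/11/15
#7 bne  $0, $5, L9 ; 0/8/65535/65535/1/11/15 ; →target
#8 xor  $6, $0, $3 ; 0/8/65535/65535/1/11/65535
#9 addi  $5, $4, 15 ; 0/8/65535/65535/1/16/65535
#10 xori  $4, $0, 15 ; 0/8/65535/65535/15/16/65535
#11 or   $2, $1, $5 ; 0/8/24/65535/15/16/65535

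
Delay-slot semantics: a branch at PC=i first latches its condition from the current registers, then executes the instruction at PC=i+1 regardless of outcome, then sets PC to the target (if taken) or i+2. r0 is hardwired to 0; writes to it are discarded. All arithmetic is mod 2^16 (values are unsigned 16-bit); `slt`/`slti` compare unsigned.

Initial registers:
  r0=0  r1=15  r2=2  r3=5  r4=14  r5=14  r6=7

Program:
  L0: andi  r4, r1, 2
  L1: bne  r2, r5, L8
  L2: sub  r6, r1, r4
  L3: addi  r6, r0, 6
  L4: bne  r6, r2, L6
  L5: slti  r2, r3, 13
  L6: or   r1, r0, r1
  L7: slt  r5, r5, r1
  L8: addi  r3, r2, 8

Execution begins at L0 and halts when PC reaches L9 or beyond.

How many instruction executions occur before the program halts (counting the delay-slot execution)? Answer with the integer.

4

PC=0  andi  r4, r1, 2        | r0=0 r1=15 r2=2 r3=5 r4=2 r5=14 r6=7
PC=1  bne  r2, r5, L8        | r0=0 r1=15 r2=2 r3=5 r4=2 r5=14 r6=7  [TAKEN]
PC=2  sub  r6, r1, r4        | r0=0 r1=15 r2=2 r3=5 r4=2 r5=14 r6=13
PC=8  addi  r3, r2, 8        | r0=0 r1=15 r2=2 r3=10 r4=2 r5=14 r6=13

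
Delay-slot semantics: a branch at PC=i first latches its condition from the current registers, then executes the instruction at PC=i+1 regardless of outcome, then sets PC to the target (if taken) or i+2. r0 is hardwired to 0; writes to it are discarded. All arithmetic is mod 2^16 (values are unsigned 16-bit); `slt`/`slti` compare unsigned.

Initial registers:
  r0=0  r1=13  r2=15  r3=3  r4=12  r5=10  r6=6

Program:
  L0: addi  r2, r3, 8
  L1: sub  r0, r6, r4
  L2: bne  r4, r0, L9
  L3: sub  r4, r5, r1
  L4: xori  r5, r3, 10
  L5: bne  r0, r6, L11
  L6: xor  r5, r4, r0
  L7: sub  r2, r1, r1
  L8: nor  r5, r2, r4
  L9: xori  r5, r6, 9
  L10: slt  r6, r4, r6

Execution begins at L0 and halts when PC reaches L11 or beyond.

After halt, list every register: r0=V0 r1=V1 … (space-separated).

#0 addi  r2, r3, 8 ; 0/13/11/3/12/10/6
#1 sub  r0, r6, r4 ; 0/13/11/3/12/10/6
#2 bne  r4, r0, L9 ; 0/13/11/3/12/10/6 ; →target
#3 sub  r4, r5, r1 ; 0/13/11/3/65533/10/6
#9 xori  r5, r6, 9 ; 0/13/11/3/65533/15/6
#10 slt  r6, r4, r6 ; 0/13/11/3/65533/15/0

r0=0 r1=13 r2=11 r3=3 r4=65533 r5=15 r6=0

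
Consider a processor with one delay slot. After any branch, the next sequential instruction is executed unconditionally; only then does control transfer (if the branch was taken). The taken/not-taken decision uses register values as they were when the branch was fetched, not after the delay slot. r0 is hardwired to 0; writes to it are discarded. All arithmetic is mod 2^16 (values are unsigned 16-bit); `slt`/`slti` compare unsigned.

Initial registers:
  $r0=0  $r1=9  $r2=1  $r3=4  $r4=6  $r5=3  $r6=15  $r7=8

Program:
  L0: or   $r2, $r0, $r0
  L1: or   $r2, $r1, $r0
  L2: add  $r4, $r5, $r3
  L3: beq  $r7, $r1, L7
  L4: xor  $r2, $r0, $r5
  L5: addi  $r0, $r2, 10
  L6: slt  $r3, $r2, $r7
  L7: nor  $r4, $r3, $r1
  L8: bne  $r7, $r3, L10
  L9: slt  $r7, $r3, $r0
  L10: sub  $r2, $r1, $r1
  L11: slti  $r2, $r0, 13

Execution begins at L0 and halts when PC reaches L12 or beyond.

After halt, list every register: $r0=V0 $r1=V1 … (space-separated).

$r0=0 $r1=9 $r2=1 $r3=1 $r4=65526 $r5=3 $r6=15 $r7=0

#0 or   $r2, $r0, $r0 ; 0/9/0/4/6/3/15/8
#1 or   $r2, $r1, $r0 ; 0/9/9/4/6/3/15/8
#2 add  $r4, $r5, $r3 ; 0/9/9/4/7/3/15/8
#3 beq  $r7, $r1, L7 ; 0/9/9/4/7/3/15/8 ; →fallthru
#4 xor  $r2, $r0, $r5 ; 0/9/3/4/7/3/15/8
#5 addi  $r0, $r2, 10 ; 0/9/3/4/7/3/15/8
#6 slt  $r3, $r2, $r7 ; 0/9/3/1/7/3/15/8
#7 nor  $r4, $r3, $r1 ; 0/9/3/1/65526/3/15/8
#8 bne  $r7, $r3, L10 ; 0/9/3/1/65526/3/15/8 ; →target
#9 slt  $r7, $r3, $r0 ; 0/9/3/1/65526/3/15/0
#10 sub  $r2, $r1, $r1 ; 0/9/0/1/65526/3/15/0
#11 slti  $r2, $r0, 13 ; 0/9/1/1/65526/3/15/0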